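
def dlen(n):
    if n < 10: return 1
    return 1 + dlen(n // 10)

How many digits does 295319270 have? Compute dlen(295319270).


dlen(295319270) = 1 + dlen(29531927)
dlen(29531927) = 1 + dlen(2953192)
dlen(2953192) = 1 + dlen(295319)
dlen(295319) = 1 + dlen(29531)
dlen(29531) = 1 + dlen(2953)
dlen(2953) = 1 + dlen(295)
dlen(295) = 1 + dlen(29)
dlen(29) = 1 + dlen(2)
dlen(2) = 1  (base case: 2 < 10)
Unwinding: 1 + 1 + 1 + 1 + 1 + 1 + 1 + 1 + 1 = 9

9


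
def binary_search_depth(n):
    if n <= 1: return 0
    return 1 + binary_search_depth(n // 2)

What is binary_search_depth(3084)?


3084 / 2 = 1542
1542 / 2 = 771
771 / 2 = 385
385 / 2 = 192
192 / 2 = 96
96 / 2 = 48
48 / 2 = 24
24 / 2 = 12
12 / 2 = 6
6 / 2 = 3
3 / 2 = 1
Reached 1 after 11 halvings

11


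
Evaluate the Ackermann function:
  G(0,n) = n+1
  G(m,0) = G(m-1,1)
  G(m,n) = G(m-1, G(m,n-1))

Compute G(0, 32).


G(0, 32) = 33
Result: G(0, 32) = 33

33


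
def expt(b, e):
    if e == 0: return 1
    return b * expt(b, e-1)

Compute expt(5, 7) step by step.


expt(5, 7)
= 5 * expt(5, 6)
= 5 * 5 * expt(5, 5)
= 5 * 5 * 5 * expt(5, 4)
= 5 * 5 * 5 * 5 * expt(5, 3)
= 5 * 5 * 5 * 5 * 5 * expt(5, 2)
= 5 * 5 * 5 * 5 * 5 * 5 * expt(5, 1)
= 5 * 5 * 5 * 5 * 5 * 5 * 5 * expt(5, 0)
= 5 * 5 * 5 * 5 * 5 * 5 * 5 * 1
= 78125

78125


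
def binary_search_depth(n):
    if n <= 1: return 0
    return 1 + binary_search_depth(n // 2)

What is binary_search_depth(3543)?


3543 / 2 = 1771
1771 / 2 = 885
885 / 2 = 442
442 / 2 = 221
221 / 2 = 110
110 / 2 = 55
55 / 2 = 27
27 / 2 = 13
13 / 2 = 6
6 / 2 = 3
3 / 2 = 1
Reached 1 after 11 halvings

11


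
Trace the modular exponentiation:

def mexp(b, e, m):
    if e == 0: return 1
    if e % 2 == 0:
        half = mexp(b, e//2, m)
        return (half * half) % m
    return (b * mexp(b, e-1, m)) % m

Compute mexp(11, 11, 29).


mexp(11, 11, 29): e is odd, compute mexp(11, 10, 29)
  mexp(11, 10, 29): e is even, compute mexp(11, 5, 29)
    mexp(11, 5, 29): e is odd, compute mexp(11, 4, 29)
      mexp(11, 4, 29): e is even, compute mexp(11, 2, 29)
        mexp(11, 2, 29): e is even, compute mexp(11, 1, 29)
          mexp(11, 1, 29): e is odd, compute mexp(11, 0, 29)
          mexp(11, 0, 29) = 1
          (11 * 1) % 29 = 11
        half=11, (11*11) % 29 = 5
      half=5, (5*5) % 29 = 25
    (11 * 25) % 29 = 14
  half=14, (14*14) % 29 = 22
(11 * 22) % 29 = 10

10


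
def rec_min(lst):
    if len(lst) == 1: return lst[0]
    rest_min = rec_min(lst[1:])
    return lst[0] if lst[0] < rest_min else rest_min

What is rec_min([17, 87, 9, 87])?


rec_min([17, 87, 9, 87]): compare 17 with rec_min([87, 9, 87])
rec_min([87, 9, 87]): compare 87 with rec_min([9, 87])
rec_min([9, 87]): compare 9 with rec_min([87])
rec_min([87]) = 87  (base case)
Compare 9 with 87 -> 9
Compare 87 with 9 -> 9
Compare 17 with 9 -> 9

9


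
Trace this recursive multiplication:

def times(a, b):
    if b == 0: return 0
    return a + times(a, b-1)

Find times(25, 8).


times(25, 8) = 25 + times(25, 7)
times(25, 7) = 25 + times(25, 6)
times(25, 6) = 25 + times(25, 5)
times(25, 5) = 25 + times(25, 4)
times(25, 4) = 25 + times(25, 3)
times(25, 3) = 25 + times(25, 2)
times(25, 2) = 25 + times(25, 1)
times(25, 1) = 25 + times(25, 0)
times(25, 0) = 0  (base case)
Total: 25 + 25 + 25 + 25 + 25 + 25 + 25 + 25 + 0 = 200

200


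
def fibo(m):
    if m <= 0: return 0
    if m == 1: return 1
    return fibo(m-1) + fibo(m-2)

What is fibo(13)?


Computing fibo(13) bottom-up:
fibo(0) = 0
fibo(1) = 1
fibo(2) = fibo(1) + fibo(0) = 1 + 0 = 1
fibo(3) = fibo(2) + fibo(1) = 1 + 1 = 2
fibo(4) = fibo(3) + fibo(2) = 2 + 1 = 3
fibo(5) = fibo(4) + fibo(3) = 3 + 2 = 5
fibo(6) = fibo(5) + fibo(4) = 5 + 3 = 8
fibo(7) = fibo(6) + fibo(5) = 8 + 5 = 13
fibo(8) = fibo(7) + fibo(6) = 13 + 8 = 21
fibo(9) = fibo(8) + fibo(7) = 21 + 13 = 34
fibo(10) = fibo(9) + fibo(8) = 34 + 21 = 55
fibo(11) = fibo(10) + fibo(9) = 55 + 34 = 89
fibo(12) = fibo(11) + fibo(10) = 89 + 55 = 144
fibo(13) = fibo(12) + fibo(11) = 144 + 89 = 233

233


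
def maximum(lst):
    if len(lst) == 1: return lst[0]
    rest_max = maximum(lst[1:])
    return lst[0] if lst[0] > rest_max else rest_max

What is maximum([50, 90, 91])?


maximum([50, 90, 91]): compare 50 with maximum([90, 91])
maximum([90, 91]): compare 90 with maximum([91])
maximum([91]) = 91  (base case)
Compare 90 with 91 -> 91
Compare 50 with 91 -> 91

91


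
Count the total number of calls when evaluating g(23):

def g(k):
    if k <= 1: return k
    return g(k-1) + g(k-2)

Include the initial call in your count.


Let C(n) = total calls for g(n)
C(0) = 1, C(1) = 1
C(2) = 1 + C(1) + C(0) = 1 + 1 + 1 = 3
C(3) = 1 + C(2) + C(1) = 1 + 3 + 1 = 5
C(4) = 1 + C(3) + C(2) = 1 + 5 + 3 = 9
C(5) = 1 + C(4) + C(3) = 1 + 9 + 5 = 15
C(6) = 1 + C(5) + C(4) = 1 + 15 + 9 = 25
C(7) = 1 + C(6) + C(5) = 1 + 25 + 15 = 41
C(8) = 1 + C(7) + C(6) = 1 + 41 + 25 = 67
C(9) = 1 + C(8) + C(7) = 1 + 67 + 41 = 109
C(10) = 1 + C(9) + C(8) = 1 + 109 + 67 = 177
C(11) = 1 + C(10) + C(9) = 1 + 177 + 109 = 287
C(12) = 1 + C(11) + C(10) = 1 + 287 + 177 = 465
C(13) = 1 + C(12) + C(11) = 1 + 465 + 287 = 753
C(14) = 1 + C(13) + C(12) = 1 + 753 + 465 = 1219
C(15) = 1 + C(14) + C(13) = 1 + 1219 + 753 = 1973
C(16) = 1 + C(15) + C(14) = 1 + 1973 + 1219 = 3193
C(17) = 1 + C(16) + C(15) = 1 + 3193 + 1973 = 5167
C(18) = 1 + C(17) + C(16) = 1 + 5167 + 3193 = 8361
C(19) = 1 + C(18) + C(17) = 1 + 8361 + 5167 = 13529
C(20) = 1 + C(19) + C(18) = 1 + 13529 + 8361 = 21891
C(21) = 1 + C(20) + C(19) = 1 + 21891 + 13529 = 35421
C(22) = 1 + C(21) + C(20) = 1 + 35421 + 21891 = 57313
C(23) = 1 + C(22) + C(21) = 1 + 57313 + 35421 = 92735

92735


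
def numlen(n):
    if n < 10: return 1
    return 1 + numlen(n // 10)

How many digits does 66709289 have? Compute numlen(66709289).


numlen(66709289) = 1 + numlen(6670928)
numlen(6670928) = 1 + numlen(667092)
numlen(667092) = 1 + numlen(66709)
numlen(66709) = 1 + numlen(6670)
numlen(6670) = 1 + numlen(667)
numlen(667) = 1 + numlen(66)
numlen(66) = 1 + numlen(6)
numlen(6) = 1  (base case: 6 < 10)
Unwinding: 1 + 1 + 1 + 1 + 1 + 1 + 1 + 1 = 8

8


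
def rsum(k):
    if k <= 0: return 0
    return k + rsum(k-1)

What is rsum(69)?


rsum(69)
= 69 + 68 + 67 + 66 + 65 + 64 + 63 + 62 + 61 + 60 + 59 + 58 + 57 + 56 + 55 + 54 + 53 + 52 + 51 + 50 + 49 + 48 + 47 + 46 + 45 + 44 + 43 + 42 + 41 + 40 + 39 + 38 + 37 + 36 + 35 + 34 + 33 + 32 + 31 + 30 + 29 + 28 + 27 + 26 + 25 + 24 + 23 + 22 + 21 + 20 + 19 + 18 + 17 + 16 + 15 + 14 + 13 + 12 + 11 + 10 + 9 + 8 + 7 + 6 + 5 + 4 + 3 + 2 + 1 + rsum(0)
= 69 + 68 + 67 + 66 + 65 + 64 + 63 + 62 + 61 + 60 + 59 + 58 + 57 + 56 + 55 + 54 + 53 + 52 + 51 + 50 + 49 + 48 + 47 + 46 + 45 + 44 + 43 + 42 + 41 + 40 + 39 + 38 + 37 + 36 + 35 + 34 + 33 + 32 + 31 + 30 + 29 + 28 + 27 + 26 + 25 + 24 + 23 + 22 + 21 + 20 + 19 + 18 + 17 + 16 + 15 + 14 + 13 + 12 + 11 + 10 + 9 + 8 + 7 + 6 + 5 + 4 + 3 + 2 + 1 + 0
= 2415

2415


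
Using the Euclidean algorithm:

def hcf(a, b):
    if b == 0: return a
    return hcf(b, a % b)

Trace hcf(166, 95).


hcf(166, 95) = hcf(95, 71)
hcf(95, 71) = hcf(71, 24)
hcf(71, 24) = hcf(24, 23)
hcf(24, 23) = hcf(23, 1)
hcf(23, 1) = hcf(1, 0)
hcf(1, 0) = 1  (base case)

1


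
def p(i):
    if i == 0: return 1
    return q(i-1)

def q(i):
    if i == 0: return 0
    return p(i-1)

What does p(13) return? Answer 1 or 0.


p(13) = q(12)
q(12) = p(11)
p(11) = q(10)
q(10) = p(9)
p(9) = q(8)
q(8) = p(7)
p(7) = q(6)
q(6) = p(5)
p(5) = q(4)
q(4) = p(3)
p(3) = q(2)
q(2) = p(1)
p(1) = q(0)
q(0) = 0  (base case)
Result: 0

0


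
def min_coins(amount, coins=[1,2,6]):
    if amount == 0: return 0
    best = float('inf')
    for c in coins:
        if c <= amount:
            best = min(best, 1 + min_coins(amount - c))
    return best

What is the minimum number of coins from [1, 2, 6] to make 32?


Building up with DP:
min_coins(0) = 0
min_coins(1) = min(1+min_coins(0)=1+0=1) = 1
min_coins(2) = min(1+min_coins(1)=1+1=2, 1+min_coins(0)=1+0=1) = 1
min_coins(3) = min(1+min_coins(2)=1+1=2, 1+min_coins(1)=1+1=2) = 2
min_coins(4) = min(1+min_coins(3)=1+2=3, 1+min_coins(2)=1+1=2) = 2
min_coins(5) = min(1+min_coins(4)=1+2=3, 1+min_coins(3)=1+2=3) = 3
min_coins(6) = min(1+min_coins(5)=1+3=4, 1+min_coins(4)=1+2=3, 1+min_coins(0)=1+0=1) = 1
min_coins(7) = min(1+min_coins(6)=1+1=2, 1+min_coins(5)=1+3=4, 1+min_coins(1)=1+1=2) = 2
min_coins(8) = min(1+min_coins(7)=1+2=3, 1+min_coins(6)=1+1=2, 1+min_coins(2)=1+1=2) = 2
min_coins(9) = min(1+min_coins(8)=1+2=3, 1+min_coins(7)=1+2=3, 1+min_coins(3)=1+2=3) = 3
min_coins(10) = min(1+min_coins(9)=1+3=4, 1+min_coins(8)=1+2=3, 1+min_coins(4)=1+2=3) = 3
min_coins(11) = min(1+min_coins(10)=1+3=4, 1+min_coins(9)=1+3=4, 1+min_coins(5)=1+3=4) = 4
min_coins(12) = min(1+min_coins(11)=1+4=5, 1+min_coins(10)=1+3=4, 1+min_coins(6)=1+1=2) = 2
min_coins(13) = min(1+min_coins(12)=1+2=3, 1+min_coins(11)=1+4=5, 1+min_coins(7)=1+2=3) = 3
min_coins(14) = min(1+min_coins(13)=1+3=4, 1+min_coins(12)=1+2=3, 1+min_coins(8)=1+2=3) = 3
min_coins(15) = min(1+min_coins(14)=1+3=4, 1+min_coins(13)=1+3=4, 1+min_coins(9)=1+3=4) = 4
min_coins(16) = min(1+min_coins(15)=1+4=5, 1+min_coins(14)=1+3=4, 1+min_coins(10)=1+3=4) = 4
min_coins(17) = min(1+min_coins(16)=1+4=5, 1+min_coins(15)=1+4=5, 1+min_coins(11)=1+4=5) = 5
min_coins(18) = min(1+min_coins(17)=1+5=6, 1+min_coins(16)=1+4=5, 1+min_coins(12)=1+2=3) = 3
min_coins(19) = min(1+min_coins(18)=1+3=4, 1+min_coins(17)=1+5=6, 1+min_coins(13)=1+3=4) = 4
min_coins(20) = min(1+min_coins(19)=1+4=5, 1+min_coins(18)=1+3=4, 1+min_coins(14)=1+3=4) = 4
min_coins(21) = min(1+min_coins(20)=1+4=5, 1+min_coins(19)=1+4=5, 1+min_coins(15)=1+4=5) = 5
min_coins(22) = min(1+min_coins(21)=1+5=6, 1+min_coins(20)=1+4=5, 1+min_coins(16)=1+4=5) = 5
min_coins(23) = min(1+min_coins(22)=1+5=6, 1+min_coins(21)=1+5=6, 1+min_coins(17)=1+5=6) = 6
min_coins(24) = min(1+min_coins(23)=1+6=7, 1+min_coins(22)=1+5=6, 1+min_coins(18)=1+3=4) = 4
min_coins(25) = min(1+min_coins(24)=1+4=5, 1+min_coins(23)=1+6=7, 1+min_coins(19)=1+4=5) = 5
min_coins(26) = min(1+min_coins(25)=1+5=6, 1+min_coins(24)=1+4=5, 1+min_coins(20)=1+4=5) = 5
min_coins(27) = min(1+min_coins(26)=1+5=6, 1+min_coins(25)=1+5=6, 1+min_coins(21)=1+5=6) = 6
min_coins(28) = min(1+min_coins(27)=1+6=7, 1+min_coins(26)=1+5=6, 1+min_coins(22)=1+5=6) = 6
min_coins(29) = min(1+min_coins(28)=1+6=7, 1+min_coins(27)=1+6=7, 1+min_coins(23)=1+6=7) = 7
min_coins(30) = min(1+min_coins(29)=1+7=8, 1+min_coins(28)=1+6=7, 1+min_coins(24)=1+4=5) = 5
min_coins(31) = min(1+min_coins(30)=1+5=6, 1+min_coins(29)=1+7=8, 1+min_coins(25)=1+5=6) = 6
min_coins(32) = min(1+min_coins(31)=1+6=7, 1+min_coins(30)=1+5=6, 1+min_coins(26)=1+5=6) = 6

6


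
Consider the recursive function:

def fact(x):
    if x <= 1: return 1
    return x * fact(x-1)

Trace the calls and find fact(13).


fact(13)
= 13 * fact(12)
= 13 * 12 * fact(11)
= 13 * 12 * 11 * fact(10)
= 13 * 12 * 11 * 10 * fact(9)
= 13 * 12 * 11 * 10 * 9 * fact(8)
= 13 * 12 * 11 * 10 * 9 * 8 * fact(7)
= 13 * 12 * 11 * 10 * 9 * 8 * 7 * fact(6)
= 13 * 12 * 11 * 10 * 9 * 8 * 7 * 6 * fact(5)
= 13 * 12 * 11 * 10 * 9 * 8 * 7 * 6 * 5 * fact(4)
= 13 * 12 * 11 * 10 * 9 * 8 * 7 * 6 * 5 * 4 * fact(3)
= 13 * 12 * 11 * 10 * 9 * 8 * 7 * 6 * 5 * 4 * 3 * fact(2)
= 13 * 12 * 11 * 10 * 9 * 8 * 7 * 6 * 5 * 4 * 3 * 2 * fact(1)
= 13 * 12 * 11 * 10 * 9 * 8 * 7 * 6 * 5 * 4 * 3 * 2 * 1
= 6227020800

6227020800


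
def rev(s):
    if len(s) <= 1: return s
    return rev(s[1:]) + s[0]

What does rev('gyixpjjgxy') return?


rev('gyixpjjgxy') = rev('yixpjjgxy') + 'g'
rev('yixpjjgxy') = rev('ixpjjgxy') + 'y'
rev('ixpjjgxy') = rev('xpjjgxy') + 'i'
rev('xpjjgxy') = rev('pjjgxy') + 'x'
rev('pjjgxy') = rev('jjgxy') + 'p'
rev('jjgxy') = rev('jgxy') + 'j'
rev('jgxy') = rev('gxy') + 'j'
rev('gxy') = rev('xy') + 'g'
rev('xy') = rev('y') + 'x'
rev('y') = 'y'  (base case)
Concatenating: 'y' + 'x' + 'g' + 'j' + 'j' + 'p' + 'x' + 'i' + 'y' + 'g' = 'yxgjjpxiyg'

yxgjjpxiyg


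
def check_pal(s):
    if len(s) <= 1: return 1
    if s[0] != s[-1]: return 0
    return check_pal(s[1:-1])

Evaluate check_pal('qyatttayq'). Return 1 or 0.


check_pal('qyatttayq'): s[0]='q' == s[-1]='q' -> check check_pal('yatttay')
check_pal('yatttay'): s[0]='y' == s[-1]='y' -> check check_pal('attta')
check_pal('attta'): s[0]='a' == s[-1]='a' -> check check_pal('ttt')
check_pal('ttt'): s[0]='t' == s[-1]='t' -> check check_pal('t')
check_pal('t'): len <= 1 -> return 1  (base case)
Result: 1 (palindrome)

1


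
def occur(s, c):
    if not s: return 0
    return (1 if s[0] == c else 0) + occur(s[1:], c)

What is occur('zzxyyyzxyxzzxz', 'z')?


s[0]='z' == 'z' -> 1
s[0]='z' == 'z' -> 1
s[0]='x' != 'z' -> 0
s[0]='y' != 'z' -> 0
s[0]='y' != 'z' -> 0
s[0]='y' != 'z' -> 0
s[0]='z' == 'z' -> 1
s[0]='x' != 'z' -> 0
s[0]='y' != 'z' -> 0
s[0]='x' != 'z' -> 0
s[0]='z' == 'z' -> 1
s[0]='z' == 'z' -> 1
s[0]='x' != 'z' -> 0
s[0]='z' == 'z' -> 1
Sum: 1 + 1 + 0 + 0 + 0 + 0 + 1 + 0 + 0 + 0 + 1 + 1 + 0 + 1 = 6

6


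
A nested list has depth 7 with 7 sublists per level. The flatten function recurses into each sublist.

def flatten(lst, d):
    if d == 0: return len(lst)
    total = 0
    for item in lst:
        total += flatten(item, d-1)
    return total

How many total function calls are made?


At depth 0 (root): 1 call
At depth 1: each of 1 parents calls flatten on 7 children = 7 calls
At depth 2: each of 7 parents calls flatten on 7 children = 49 calls
At depth 3: each of 49 parents calls flatten on 7 children = 343 calls
At depth 4: each of 343 parents calls flatten on 7 children = 2401 calls
At depth 5: each of 2401 parents calls flatten on 7 children = 16807 calls
At depth 6: each of 16807 parents calls flatten on 7 children = 117649 calls
At depth 7: each of 117649 parents calls flatten on 7 children = 823543 calls
Total: 1 + 7 + 49 + 343 + 2401 + 16807 + 117649 + 823543 = 960800

960800


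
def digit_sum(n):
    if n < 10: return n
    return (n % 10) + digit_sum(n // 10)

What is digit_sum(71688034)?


digit_sum(71688034) = 4 + digit_sum(7168803)
digit_sum(7168803) = 3 + digit_sum(716880)
digit_sum(716880) = 0 + digit_sum(71688)
digit_sum(71688) = 8 + digit_sum(7168)
digit_sum(7168) = 8 + digit_sum(716)
digit_sum(716) = 6 + digit_sum(71)
digit_sum(71) = 1 + digit_sum(7)
digit_sum(7) = 7  (base case)
Total: 4 + 3 + 0 + 8 + 8 + 6 + 1 + 7 = 37

37


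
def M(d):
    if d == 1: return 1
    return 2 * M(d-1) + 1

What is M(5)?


M(5) = 2 * M(4) + 1
M(4) = 2 * M(3) + 1
M(3) = 2 * M(2) + 1
M(2) = 2 * M(1) + 1
M(1) = 1  (base case)
M(2) = 2 * 1 + 1 = 3
M(3) = 2 * 3 + 1 = 7
M(4) = 2 * 7 + 1 = 15
M(5) = 2 * 15 + 1 = 31

31


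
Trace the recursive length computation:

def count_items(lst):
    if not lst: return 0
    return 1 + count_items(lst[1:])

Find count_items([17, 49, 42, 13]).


count_items([17, 49, 42, 13]) = 1 + count_items([49, 42, 13])
count_items([49, 42, 13]) = 1 + count_items([42, 13])
count_items([42, 13]) = 1 + count_items([13])
count_items([13]) = 1 + count_items([])
count_items([]) = 0  (base case)
Unwinding: 1 + 1 + 1 + 1 + 0 = 4

4


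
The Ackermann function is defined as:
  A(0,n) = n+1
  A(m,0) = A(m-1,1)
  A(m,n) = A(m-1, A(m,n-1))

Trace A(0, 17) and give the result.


A(0, 17) = 18
Result: A(0, 17) = 18

18


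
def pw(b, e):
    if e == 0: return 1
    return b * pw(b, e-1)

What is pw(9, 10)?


pw(9, 10)
= 9 * pw(9, 9)
= 9 * 9 * pw(9, 8)
= 9 * 9 * 9 * pw(9, 7)
= 9 * 9 * 9 * 9 * pw(9, 6)
= 9 * 9 * 9 * 9 * 9 * pw(9, 5)
= 9 * 9 * 9 * 9 * 9 * 9 * pw(9, 4)
= 9 * 9 * 9 * 9 * 9 * 9 * 9 * pw(9, 3)
= 9 * 9 * 9 * 9 * 9 * 9 * 9 * 9 * pw(9, 2)
= 9 * 9 * 9 * 9 * 9 * 9 * 9 * 9 * 9 * pw(9, 1)
= 9 * 9 * 9 * 9 * 9 * 9 * 9 * 9 * 9 * 9 * pw(9, 0)
= 9 * 9 * 9 * 9 * 9 * 9 * 9 * 9 * 9 * 9 * 1
= 3486784401

3486784401


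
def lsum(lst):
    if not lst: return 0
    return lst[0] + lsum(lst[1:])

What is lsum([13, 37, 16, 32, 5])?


lsum([13, 37, 16, 32, 5]) = 13 + lsum([37, 16, 32, 5])
lsum([37, 16, 32, 5]) = 37 + lsum([16, 32, 5])
lsum([16, 32, 5]) = 16 + lsum([32, 5])
lsum([32, 5]) = 32 + lsum([5])
lsum([5]) = 5 + lsum([])
lsum([]) = 0  (base case)
Total: 13 + 37 + 16 + 32 + 5 + 0 = 103

103


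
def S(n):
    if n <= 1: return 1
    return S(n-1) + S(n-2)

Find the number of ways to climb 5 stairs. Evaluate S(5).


Building up from base cases:
S(0) = 1
S(1) = 1
S(2) = S(1) + S(0) = 1 + 1 = 2
S(3) = S(2) + S(1) = 2 + 1 = 3
S(4) = S(3) + S(2) = 3 + 2 = 5
S(5) = S(4) + S(3) = 5 + 3 = 8

8


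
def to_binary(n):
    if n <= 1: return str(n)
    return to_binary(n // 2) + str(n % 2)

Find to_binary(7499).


to_binary(7499) = to_binary(3749) + '1'
to_binary(3749) = to_binary(1874) + '1'
to_binary(1874) = to_binary(937) + '0'
to_binary(937) = to_binary(468) + '1'
to_binary(468) = to_binary(234) + '0'
to_binary(234) = to_binary(117) + '0'
to_binary(117) = to_binary(58) + '1'
to_binary(58) = to_binary(29) + '0'
to_binary(29) = to_binary(14) + '1'
to_binary(14) = to_binary(7) + '0'
to_binary(7) = to_binary(3) + '1'
to_binary(3) = to_binary(1) + '1'
to_binary(1) = '1'  (base case)
Concatenating: '1' + '1' + '1' + '0' + '1' + '0' + '1' + '0' + '0' + '1' + '0' + '1' + '1' = '1110101001011'

1110101001011


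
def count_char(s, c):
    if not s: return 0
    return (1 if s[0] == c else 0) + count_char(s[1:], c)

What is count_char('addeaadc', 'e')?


s[0]='a' != 'e' -> 0
s[0]='d' != 'e' -> 0
s[0]='d' != 'e' -> 0
s[0]='e' == 'e' -> 1
s[0]='a' != 'e' -> 0
s[0]='a' != 'e' -> 0
s[0]='d' != 'e' -> 0
s[0]='c' != 'e' -> 0
Sum: 0 + 0 + 0 + 1 + 0 + 0 + 0 + 0 = 1

1


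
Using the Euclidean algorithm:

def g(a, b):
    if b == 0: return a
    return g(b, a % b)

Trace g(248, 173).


g(248, 173) = g(173, 75)
g(173, 75) = g(75, 23)
g(75, 23) = g(23, 6)
g(23, 6) = g(6, 5)
g(6, 5) = g(5, 1)
g(5, 1) = g(1, 0)
g(1, 0) = 1  (base case)

1


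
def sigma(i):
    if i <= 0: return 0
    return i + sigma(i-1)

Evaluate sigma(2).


sigma(2)
= 2 + 1 + sigma(0)
= 2 + 1 + 0
= 3

3


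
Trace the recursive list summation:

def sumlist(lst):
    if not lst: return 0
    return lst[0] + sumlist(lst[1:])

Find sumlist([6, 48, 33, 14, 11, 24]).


sumlist([6, 48, 33, 14, 11, 24]) = 6 + sumlist([48, 33, 14, 11, 24])
sumlist([48, 33, 14, 11, 24]) = 48 + sumlist([33, 14, 11, 24])
sumlist([33, 14, 11, 24]) = 33 + sumlist([14, 11, 24])
sumlist([14, 11, 24]) = 14 + sumlist([11, 24])
sumlist([11, 24]) = 11 + sumlist([24])
sumlist([24]) = 24 + sumlist([])
sumlist([]) = 0  (base case)
Total: 6 + 48 + 33 + 14 + 11 + 24 + 0 = 136

136


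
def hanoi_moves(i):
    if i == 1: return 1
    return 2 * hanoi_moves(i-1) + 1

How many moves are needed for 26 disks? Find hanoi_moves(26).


hanoi_moves(26) = 2 * hanoi_moves(25) + 1
hanoi_moves(25) = 2 * hanoi_moves(24) + 1
hanoi_moves(24) = 2 * hanoi_moves(23) + 1
hanoi_moves(23) = 2 * hanoi_moves(22) + 1
hanoi_moves(22) = 2 * hanoi_moves(21) + 1
hanoi_moves(21) = 2 * hanoi_moves(20) + 1
hanoi_moves(20) = 2 * hanoi_moves(19) + 1
hanoi_moves(19) = 2 * hanoi_moves(18) + 1
hanoi_moves(18) = 2 * hanoi_moves(17) + 1
hanoi_moves(17) = 2 * hanoi_moves(16) + 1
hanoi_moves(16) = 2 * hanoi_moves(15) + 1
hanoi_moves(15) = 2 * hanoi_moves(14) + 1
hanoi_moves(14) = 2 * hanoi_moves(13) + 1
hanoi_moves(13) = 2 * hanoi_moves(12) + 1
hanoi_moves(12) = 2 * hanoi_moves(11) + 1
hanoi_moves(11) = 2 * hanoi_moves(10) + 1
hanoi_moves(10) = 2 * hanoi_moves(9) + 1
hanoi_moves(9) = 2 * hanoi_moves(8) + 1
hanoi_moves(8) = 2 * hanoi_moves(7) + 1
hanoi_moves(7) = 2 * hanoi_moves(6) + 1
hanoi_moves(6) = 2 * hanoi_moves(5) + 1
hanoi_moves(5) = 2 * hanoi_moves(4) + 1
hanoi_moves(4) = 2 * hanoi_moves(3) + 1
hanoi_moves(3) = 2 * hanoi_moves(2) + 1
hanoi_moves(2) = 2 * hanoi_moves(1) + 1
hanoi_moves(1) = 1  (base case)
hanoi_moves(2) = 2 * 1 + 1 = 3
hanoi_moves(3) = 2 * 3 + 1 = 7
hanoi_moves(4) = 2 * 7 + 1 = 15
hanoi_moves(5) = 2 * 15 + 1 = 31
hanoi_moves(6) = 2 * 31 + 1 = 63
hanoi_moves(7) = 2 * 63 + 1 = 127
hanoi_moves(8) = 2 * 127 + 1 = 255
hanoi_moves(9) = 2 * 255 + 1 = 511
hanoi_moves(10) = 2 * 511 + 1 = 1023
hanoi_moves(11) = 2 * 1023 + 1 = 2047
hanoi_moves(12) = 2 * 2047 + 1 = 4095
hanoi_moves(13) = 2 * 4095 + 1 = 8191
hanoi_moves(14) = 2 * 8191 + 1 = 16383
hanoi_moves(15) = 2 * 16383 + 1 = 32767
hanoi_moves(16) = 2 * 32767 + 1 = 65535
hanoi_moves(17) = 2 * 65535 + 1 = 131071
hanoi_moves(18) = 2 * 131071 + 1 = 262143
hanoi_moves(19) = 2 * 262143 + 1 = 524287
hanoi_moves(20) = 2 * 524287 + 1 = 1048575
hanoi_moves(21) = 2 * 1048575 + 1 = 2097151
hanoi_moves(22) = 2 * 2097151 + 1 = 4194303
hanoi_moves(23) = 2 * 4194303 + 1 = 8388607
hanoi_moves(24) = 2 * 8388607 + 1 = 16777215
hanoi_moves(25) = 2 * 16777215 + 1 = 33554431
hanoi_moves(26) = 2 * 33554431 + 1 = 67108863

67108863


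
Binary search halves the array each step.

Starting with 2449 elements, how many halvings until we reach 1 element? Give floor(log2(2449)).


2449 / 2 = 1224
1224 / 2 = 612
612 / 2 = 306
306 / 2 = 153
153 / 2 = 76
76 / 2 = 38
38 / 2 = 19
19 / 2 = 9
9 / 2 = 4
4 / 2 = 2
2 / 2 = 1
Reached 1 after 11 halvings

11


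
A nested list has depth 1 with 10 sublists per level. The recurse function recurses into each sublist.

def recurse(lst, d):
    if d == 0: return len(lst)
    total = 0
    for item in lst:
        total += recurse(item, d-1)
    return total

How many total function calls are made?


At depth 0 (root): 1 call
At depth 1: each of 1 parents calls recurse on 10 children = 10 calls
Total: 1 + 10 = 11

11


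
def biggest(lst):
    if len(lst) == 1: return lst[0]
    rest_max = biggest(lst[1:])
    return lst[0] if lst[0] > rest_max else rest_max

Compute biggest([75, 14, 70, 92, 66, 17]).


biggest([75, 14, 70, 92, 66, 17]): compare 75 with biggest([14, 70, 92, 66, 17])
biggest([14, 70, 92, 66, 17]): compare 14 with biggest([70, 92, 66, 17])
biggest([70, 92, 66, 17]): compare 70 with biggest([92, 66, 17])
biggest([92, 66, 17]): compare 92 with biggest([66, 17])
biggest([66, 17]): compare 66 with biggest([17])
biggest([17]) = 17  (base case)
Compare 66 with 17 -> 66
Compare 92 with 66 -> 92
Compare 70 with 92 -> 92
Compare 14 with 92 -> 92
Compare 75 with 92 -> 92

92


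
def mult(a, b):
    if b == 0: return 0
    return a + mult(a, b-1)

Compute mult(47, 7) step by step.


mult(47, 7) = 47 + mult(47, 6)
mult(47, 6) = 47 + mult(47, 5)
mult(47, 5) = 47 + mult(47, 4)
mult(47, 4) = 47 + mult(47, 3)
mult(47, 3) = 47 + mult(47, 2)
mult(47, 2) = 47 + mult(47, 1)
mult(47, 1) = 47 + mult(47, 0)
mult(47, 0) = 0  (base case)
Total: 47 + 47 + 47 + 47 + 47 + 47 + 47 + 0 = 329

329


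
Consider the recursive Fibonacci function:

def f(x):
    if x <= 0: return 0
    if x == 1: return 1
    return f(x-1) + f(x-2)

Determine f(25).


Computing f(25) bottom-up:
f(0) = 0
f(1) = 1
f(2) = f(1) + f(0) = 1 + 0 = 1
f(3) = f(2) + f(1) = 1 + 1 = 2
f(4) = f(3) + f(2) = 2 + 1 = 3
f(5) = f(4) + f(3) = 3 + 2 = 5
f(6) = f(5) + f(4) = 5 + 3 = 8
f(7) = f(6) + f(5) = 8 + 5 = 13
f(8) = f(7) + f(6) = 13 + 8 = 21
f(9) = f(8) + f(7) = 21 + 13 = 34
f(10) = f(9) + f(8) = 34 + 21 = 55
f(11) = f(10) + f(9) = 55 + 34 = 89
f(12) = f(11) + f(10) = 89 + 55 = 144
f(13) = f(12) + f(11) = 144 + 89 = 233
f(14) = f(13) + f(12) = 233 + 144 = 377
f(15) = f(14) + f(13) = 377 + 233 = 610
f(16) = f(15) + f(14) = 610 + 377 = 987
f(17) = f(16) + f(15) = 987 + 610 = 1597
f(18) = f(17) + f(16) = 1597 + 987 = 2584
f(19) = f(18) + f(17) = 2584 + 1597 = 4181
f(20) = f(19) + f(18) = 4181 + 2584 = 6765
f(21) = f(20) + f(19) = 6765 + 4181 = 10946
f(22) = f(21) + f(20) = 10946 + 6765 = 17711
f(23) = f(22) + f(21) = 17711 + 10946 = 28657
f(24) = f(23) + f(22) = 28657 + 17711 = 46368
f(25) = f(24) + f(23) = 46368 + 28657 = 75025

75025


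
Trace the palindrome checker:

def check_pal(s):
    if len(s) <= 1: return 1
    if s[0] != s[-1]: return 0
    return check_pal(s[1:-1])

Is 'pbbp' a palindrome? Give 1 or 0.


check_pal('pbbp'): s[0]='p' == s[-1]='p' -> check check_pal('bb')
check_pal('bb'): s[0]='b' == s[-1]='b' -> check check_pal('')
check_pal(''): len <= 1 -> return 1  (base case)
Result: 1 (palindrome)

1


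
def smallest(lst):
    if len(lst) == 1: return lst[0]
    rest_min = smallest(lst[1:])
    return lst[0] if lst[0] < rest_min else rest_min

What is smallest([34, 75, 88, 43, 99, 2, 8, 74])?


smallest([34, 75, 88, 43, 99, 2, 8, 74]): compare 34 with smallest([75, 88, 43, 99, 2, 8, 74])
smallest([75, 88, 43, 99, 2, 8, 74]): compare 75 with smallest([88, 43, 99, 2, 8, 74])
smallest([88, 43, 99, 2, 8, 74]): compare 88 with smallest([43, 99, 2, 8, 74])
smallest([43, 99, 2, 8, 74]): compare 43 with smallest([99, 2, 8, 74])
smallest([99, 2, 8, 74]): compare 99 with smallest([2, 8, 74])
smallest([2, 8, 74]): compare 2 with smallest([8, 74])
smallest([8, 74]): compare 8 with smallest([74])
smallest([74]) = 74  (base case)
Compare 8 with 74 -> 8
Compare 2 with 8 -> 2
Compare 99 with 2 -> 2
Compare 43 with 2 -> 2
Compare 88 with 2 -> 2
Compare 75 with 2 -> 2
Compare 34 with 2 -> 2

2


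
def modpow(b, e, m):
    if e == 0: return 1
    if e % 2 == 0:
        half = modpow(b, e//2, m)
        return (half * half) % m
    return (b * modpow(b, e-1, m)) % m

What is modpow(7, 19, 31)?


modpow(7, 19, 31): e is odd, compute modpow(7, 18, 31)
  modpow(7, 18, 31): e is even, compute modpow(7, 9, 31)
    modpow(7, 9, 31): e is odd, compute modpow(7, 8, 31)
      modpow(7, 8, 31): e is even, compute modpow(7, 4, 31)
        modpow(7, 4, 31): e is even, compute modpow(7, 2, 31)
          modpow(7, 2, 31): e is even, compute modpow(7, 1, 31)
          modpow(7, 1, 31): e is odd, compute modpow(7, 0, 31)
          modpow(7, 0, 31) = 1
          (7 * 1) % 31 = 7
          half=7, (7*7) % 31 = 18
        half=18, (18*18) % 31 = 14
      half=14, (14*14) % 31 = 10
    (7 * 10) % 31 = 8
  half=8, (8*8) % 31 = 2
(7 * 2) % 31 = 14

14


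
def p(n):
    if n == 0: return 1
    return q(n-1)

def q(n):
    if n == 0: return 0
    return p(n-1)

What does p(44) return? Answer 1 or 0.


p(44) = q(43)
q(43) = p(42)
p(42) = q(41)
q(41) = p(40)
p(40) = q(39)
q(39) = p(38)
p(38) = q(37)
q(37) = p(36)
p(36) = q(35)
q(35) = p(34)
p(34) = q(33)
q(33) = p(32)
p(32) = q(31)
q(31) = p(30)
p(30) = q(29)
q(29) = p(28)
p(28) = q(27)
q(27) = p(26)
p(26) = q(25)
q(25) = p(24)
p(24) = q(23)
q(23) = p(22)
p(22) = q(21)
q(21) = p(20)
p(20) = q(19)
q(19) = p(18)
p(18) = q(17)
q(17) = p(16)
p(16) = q(15)
q(15) = p(14)
p(14) = q(13)
q(13) = p(12)
p(12) = q(11)
q(11) = p(10)
p(10) = q(9)
q(9) = p(8)
p(8) = q(7)
q(7) = p(6)
p(6) = q(5)
q(5) = p(4)
p(4) = q(3)
q(3) = p(2)
p(2) = q(1)
q(1) = p(0)
p(0) = 1  (base case)
Result: 1

1


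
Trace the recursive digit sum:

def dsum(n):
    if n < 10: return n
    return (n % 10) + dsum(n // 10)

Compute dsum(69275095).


dsum(69275095) = 5 + dsum(6927509)
dsum(6927509) = 9 + dsum(692750)
dsum(692750) = 0 + dsum(69275)
dsum(69275) = 5 + dsum(6927)
dsum(6927) = 7 + dsum(692)
dsum(692) = 2 + dsum(69)
dsum(69) = 9 + dsum(6)
dsum(6) = 6  (base case)
Total: 5 + 9 + 0 + 5 + 7 + 2 + 9 + 6 = 43

43


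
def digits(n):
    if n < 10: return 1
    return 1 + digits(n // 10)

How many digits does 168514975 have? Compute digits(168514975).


digits(168514975) = 1 + digits(16851497)
digits(16851497) = 1 + digits(1685149)
digits(1685149) = 1 + digits(168514)
digits(168514) = 1 + digits(16851)
digits(16851) = 1 + digits(1685)
digits(1685) = 1 + digits(168)
digits(168) = 1 + digits(16)
digits(16) = 1 + digits(1)
digits(1) = 1  (base case: 1 < 10)
Unwinding: 1 + 1 + 1 + 1 + 1 + 1 + 1 + 1 + 1 = 9

9


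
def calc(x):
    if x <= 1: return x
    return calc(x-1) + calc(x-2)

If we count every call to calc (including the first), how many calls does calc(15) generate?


Let C(n) = total calls for calc(n)
C(0) = 1, C(1) = 1
C(2) = 1 + C(1) + C(0) = 1 + 1 + 1 = 3
C(3) = 1 + C(2) + C(1) = 1 + 3 + 1 = 5
C(4) = 1 + C(3) + C(2) = 1 + 5 + 3 = 9
C(5) = 1 + C(4) + C(3) = 1 + 9 + 5 = 15
C(6) = 1 + C(5) + C(4) = 1 + 15 + 9 = 25
C(7) = 1 + C(6) + C(5) = 1 + 25 + 15 = 41
C(8) = 1 + C(7) + C(6) = 1 + 41 + 25 = 67
C(9) = 1 + C(8) + C(7) = 1 + 67 + 41 = 109
C(10) = 1 + C(9) + C(8) = 1 + 109 + 67 = 177
C(11) = 1 + C(10) + C(9) = 1 + 177 + 109 = 287
C(12) = 1 + C(11) + C(10) = 1 + 287 + 177 = 465
C(13) = 1 + C(12) + C(11) = 1 + 465 + 287 = 753
C(14) = 1 + C(13) + C(12) = 1 + 753 + 465 = 1219
C(15) = 1 + C(14) + C(13) = 1 + 1219 + 753 = 1973

1973


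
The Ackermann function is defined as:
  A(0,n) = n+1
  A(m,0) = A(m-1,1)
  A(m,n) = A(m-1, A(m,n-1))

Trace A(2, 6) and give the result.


A(2, 6) = A(1, A(2, 5))
  A(2, 5) = A(1, A(2, 4))
    A(2, 4) = A(1, A(2, 3))
      A(2, 3) = A(1, A(2, 2))
        A(2, 2) = A(1, A(2, 1))
          A(2, 1) = A(1, A(2, 0))
          A(2, 0) = A(1, 1)
          A(1, 1) = A(0, A(1, 0))
          A(1, 0) = A(0, 1)
          A(0, 1) = 2
            = A(0, 2)
          A(0, 2) = 3
            = A(1, 3)
          A(1, 3) = A(0, A(1, 2))
          A(1, 2) = A(0, A(1, 1))
          A(1, 1) = A(0, A(1, 0))
          A(1, 0) = A(0, 1)
          A(0, 1) = 2
            = A(0, 2)
          A(0, 2) = 3
            = A(0, 3)
          A(0, 3) = 4
            = A(0, 4)
          A(0, 4) = 5
          = A(1, 5)
... (trace truncated)
Result: A(2, 6) = 15

15


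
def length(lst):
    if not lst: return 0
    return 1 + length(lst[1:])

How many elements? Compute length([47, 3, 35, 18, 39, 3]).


length([47, 3, 35, 18, 39, 3]) = 1 + length([3, 35, 18, 39, 3])
length([3, 35, 18, 39, 3]) = 1 + length([35, 18, 39, 3])
length([35, 18, 39, 3]) = 1 + length([18, 39, 3])
length([18, 39, 3]) = 1 + length([39, 3])
length([39, 3]) = 1 + length([3])
length([3]) = 1 + length([])
length([]) = 0  (base case)
Unwinding: 1 + 1 + 1 + 1 + 1 + 1 + 0 = 6

6


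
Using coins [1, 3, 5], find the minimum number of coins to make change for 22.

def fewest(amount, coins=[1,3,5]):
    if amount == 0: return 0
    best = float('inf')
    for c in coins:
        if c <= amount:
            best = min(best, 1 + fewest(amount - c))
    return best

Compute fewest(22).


Building up with DP:
fewest(0) = 0
fewest(1) = min(1+fewest(0)=1+0=1) = 1
fewest(2) = min(1+fewest(1)=1+1=2) = 2
fewest(3) = min(1+fewest(2)=1+2=3, 1+fewest(0)=1+0=1) = 1
fewest(4) = min(1+fewest(3)=1+1=2, 1+fewest(1)=1+1=2) = 2
fewest(5) = min(1+fewest(4)=1+2=3, 1+fewest(2)=1+2=3, 1+fewest(0)=1+0=1) = 1
fewest(6) = min(1+fewest(5)=1+1=2, 1+fewest(3)=1+1=2, 1+fewest(1)=1+1=2) = 2
fewest(7) = min(1+fewest(6)=1+2=3, 1+fewest(4)=1+2=3, 1+fewest(2)=1+2=3) = 3
fewest(8) = min(1+fewest(7)=1+3=4, 1+fewest(5)=1+1=2, 1+fewest(3)=1+1=2) = 2
fewest(9) = min(1+fewest(8)=1+2=3, 1+fewest(6)=1+2=3, 1+fewest(4)=1+2=3) = 3
fewest(10) = min(1+fewest(9)=1+3=4, 1+fewest(7)=1+3=4, 1+fewest(5)=1+1=2) = 2
fewest(11) = min(1+fewest(10)=1+2=3, 1+fewest(8)=1+2=3, 1+fewest(6)=1+2=3) = 3
fewest(12) = min(1+fewest(11)=1+3=4, 1+fewest(9)=1+3=4, 1+fewest(7)=1+3=4) = 4
fewest(13) = min(1+fewest(12)=1+4=5, 1+fewest(10)=1+2=3, 1+fewest(8)=1+2=3) = 3
fewest(14) = min(1+fewest(13)=1+3=4, 1+fewest(11)=1+3=4, 1+fewest(9)=1+3=4) = 4
fewest(15) = min(1+fewest(14)=1+4=5, 1+fewest(12)=1+4=5, 1+fewest(10)=1+2=3) = 3
fewest(16) = min(1+fewest(15)=1+3=4, 1+fewest(13)=1+3=4, 1+fewest(11)=1+3=4) = 4
fewest(17) = min(1+fewest(16)=1+4=5, 1+fewest(14)=1+4=5, 1+fewest(12)=1+4=5) = 5
fewest(18) = min(1+fewest(17)=1+5=6, 1+fewest(15)=1+3=4, 1+fewest(13)=1+3=4) = 4
fewest(19) = min(1+fewest(18)=1+4=5, 1+fewest(16)=1+4=5, 1+fewest(14)=1+4=5) = 5
fewest(20) = min(1+fewest(19)=1+5=6, 1+fewest(17)=1+5=6, 1+fewest(15)=1+3=4) = 4
fewest(21) = min(1+fewest(20)=1+4=5, 1+fewest(18)=1+4=5, 1+fewest(16)=1+4=5) = 5
fewest(22) = min(1+fewest(21)=1+5=6, 1+fewest(19)=1+5=6, 1+fewest(17)=1+5=6) = 6

6


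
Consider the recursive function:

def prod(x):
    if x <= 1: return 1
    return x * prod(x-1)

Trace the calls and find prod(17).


prod(17)
= 17 * prod(16)
= 17 * 16 * prod(15)
= 17 * 16 * 15 * prod(14)
= 17 * 16 * 15 * 14 * prod(13)
= 17 * 16 * 15 * 14 * 13 * prod(12)
= 17 * 16 * 15 * 14 * 13 * 12 * prod(11)
= 17 * 16 * 15 * 14 * 13 * 12 * 11 * prod(10)
= 17 * 16 * 15 * 14 * 13 * 12 * 11 * 10 * prod(9)
= 17 * 16 * 15 * 14 * 13 * 12 * 11 * 10 * 9 * prod(8)
= 17 * 16 * 15 * 14 * 13 * 12 * 11 * 10 * 9 * 8 * prod(7)
= 17 * 16 * 15 * 14 * 13 * 12 * 11 * 10 * 9 * 8 * 7 * prod(6)
= 17 * 16 * 15 * 14 * 13 * 12 * 11 * 10 * 9 * 8 * 7 * 6 * prod(5)
= 17 * 16 * 15 * 14 * 13 * 12 * 11 * 10 * 9 * 8 * 7 * 6 * 5 * prod(4)
= 17 * 16 * 15 * 14 * 13 * 12 * 11 * 10 * 9 * 8 * 7 * 6 * 5 * 4 * prod(3)
= 17 * 16 * 15 * 14 * 13 * 12 * 11 * 10 * 9 * 8 * 7 * 6 * 5 * 4 * 3 * prod(2)
= 17 * 16 * 15 * 14 * 13 * 12 * 11 * 10 * 9 * 8 * 7 * 6 * 5 * 4 * 3 * 2 * prod(1)
= 17 * 16 * 15 * 14 * 13 * 12 * 11 * 10 * 9 * 8 * 7 * 6 * 5 * 4 * 3 * 2 * 1
= 355687428096000

355687428096000


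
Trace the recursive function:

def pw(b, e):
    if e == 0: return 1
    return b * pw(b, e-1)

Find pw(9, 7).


pw(9, 7)
= 9 * pw(9, 6)
= 9 * 9 * pw(9, 5)
= 9 * 9 * 9 * pw(9, 4)
= 9 * 9 * 9 * 9 * pw(9, 3)
= 9 * 9 * 9 * 9 * 9 * pw(9, 2)
= 9 * 9 * 9 * 9 * 9 * 9 * pw(9, 1)
= 9 * 9 * 9 * 9 * 9 * 9 * 9 * pw(9, 0)
= 9 * 9 * 9 * 9 * 9 * 9 * 9 * 1
= 4782969

4782969


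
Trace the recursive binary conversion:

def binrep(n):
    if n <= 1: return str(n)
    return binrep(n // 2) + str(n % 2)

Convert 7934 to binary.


binrep(7934) = binrep(3967) + '0'
binrep(3967) = binrep(1983) + '1'
binrep(1983) = binrep(991) + '1'
binrep(991) = binrep(495) + '1'
binrep(495) = binrep(247) + '1'
binrep(247) = binrep(123) + '1'
binrep(123) = binrep(61) + '1'
binrep(61) = binrep(30) + '1'
binrep(30) = binrep(15) + '0'
binrep(15) = binrep(7) + '1'
binrep(7) = binrep(3) + '1'
binrep(3) = binrep(1) + '1'
binrep(1) = '1'  (base case)
Concatenating: '1' + '1' + '1' + '1' + '0' + '1' + '1' + '1' + '1' + '1' + '1' + '1' + '0' = '1111011111110'

1111011111110


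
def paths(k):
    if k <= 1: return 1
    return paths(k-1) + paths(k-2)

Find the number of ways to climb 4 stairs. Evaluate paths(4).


Building up from base cases:
paths(0) = 1
paths(1) = 1
paths(2) = paths(1) + paths(0) = 1 + 1 = 2
paths(3) = paths(2) + paths(1) = 2 + 1 = 3
paths(4) = paths(3) + paths(2) = 3 + 2 = 5

5


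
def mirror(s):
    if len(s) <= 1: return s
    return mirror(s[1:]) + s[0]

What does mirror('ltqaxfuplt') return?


mirror('ltqaxfuplt') = mirror('tqaxfuplt') + 'l'
mirror('tqaxfuplt') = mirror('qaxfuplt') + 't'
mirror('qaxfuplt') = mirror('axfuplt') + 'q'
mirror('axfuplt') = mirror('xfuplt') + 'a'
mirror('xfuplt') = mirror('fuplt') + 'x'
mirror('fuplt') = mirror('uplt') + 'f'
mirror('uplt') = mirror('plt') + 'u'
mirror('plt') = mirror('lt') + 'p'
mirror('lt') = mirror('t') + 'l'
mirror('t') = 't'  (base case)
Concatenating: 't' + 'l' + 'p' + 'u' + 'f' + 'x' + 'a' + 'q' + 't' + 'l' = 'tlpufxaqtl'

tlpufxaqtl


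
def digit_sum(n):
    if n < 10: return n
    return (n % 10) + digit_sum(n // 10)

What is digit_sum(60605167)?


digit_sum(60605167) = 7 + digit_sum(6060516)
digit_sum(6060516) = 6 + digit_sum(606051)
digit_sum(606051) = 1 + digit_sum(60605)
digit_sum(60605) = 5 + digit_sum(6060)
digit_sum(6060) = 0 + digit_sum(606)
digit_sum(606) = 6 + digit_sum(60)
digit_sum(60) = 0 + digit_sum(6)
digit_sum(6) = 6  (base case)
Total: 7 + 6 + 1 + 5 + 0 + 6 + 0 + 6 = 31

31


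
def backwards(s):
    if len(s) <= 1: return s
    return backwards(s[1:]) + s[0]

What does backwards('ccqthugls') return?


backwards('ccqthugls') = backwards('cqthugls') + 'c'
backwards('cqthugls') = backwards('qthugls') + 'c'
backwards('qthugls') = backwards('thugls') + 'q'
backwards('thugls') = backwards('hugls') + 't'
backwards('hugls') = backwards('ugls') + 'h'
backwards('ugls') = backwards('gls') + 'u'
backwards('gls') = backwards('ls') + 'g'
backwards('ls') = backwards('s') + 'l'
backwards('s') = 's'  (base case)
Concatenating: 's' + 'l' + 'g' + 'u' + 'h' + 't' + 'q' + 'c' + 'c' = 'slguhtqcc'

slguhtqcc


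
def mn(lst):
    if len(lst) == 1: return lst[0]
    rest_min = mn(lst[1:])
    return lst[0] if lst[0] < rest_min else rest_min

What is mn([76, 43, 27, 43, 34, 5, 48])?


mn([76, 43, 27, 43, 34, 5, 48]): compare 76 with mn([43, 27, 43, 34, 5, 48])
mn([43, 27, 43, 34, 5, 48]): compare 43 with mn([27, 43, 34, 5, 48])
mn([27, 43, 34, 5, 48]): compare 27 with mn([43, 34, 5, 48])
mn([43, 34, 5, 48]): compare 43 with mn([34, 5, 48])
mn([34, 5, 48]): compare 34 with mn([5, 48])
mn([5, 48]): compare 5 with mn([48])
mn([48]) = 48  (base case)
Compare 5 with 48 -> 5
Compare 34 with 5 -> 5
Compare 43 with 5 -> 5
Compare 27 with 5 -> 5
Compare 43 with 5 -> 5
Compare 76 with 5 -> 5

5


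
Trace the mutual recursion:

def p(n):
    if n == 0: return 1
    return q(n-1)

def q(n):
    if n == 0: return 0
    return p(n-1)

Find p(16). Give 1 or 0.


p(16) = q(15)
q(15) = p(14)
p(14) = q(13)
q(13) = p(12)
p(12) = q(11)
q(11) = p(10)
p(10) = q(9)
q(9) = p(8)
p(8) = q(7)
q(7) = p(6)
p(6) = q(5)
q(5) = p(4)
p(4) = q(3)
q(3) = p(2)
p(2) = q(1)
q(1) = p(0)
p(0) = 1  (base case)
Result: 1

1


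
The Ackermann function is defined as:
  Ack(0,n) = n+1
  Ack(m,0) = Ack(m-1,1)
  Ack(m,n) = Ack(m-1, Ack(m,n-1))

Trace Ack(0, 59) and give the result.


Ack(0, 59) = 60
Result: Ack(0, 59) = 60

60


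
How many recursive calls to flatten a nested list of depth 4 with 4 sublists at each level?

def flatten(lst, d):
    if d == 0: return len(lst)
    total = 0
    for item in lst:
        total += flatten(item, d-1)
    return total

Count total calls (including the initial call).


At depth 0 (root): 1 call
At depth 1: each of 1 parents calls flatten on 4 children = 4 calls
At depth 2: each of 4 parents calls flatten on 4 children = 16 calls
At depth 3: each of 16 parents calls flatten on 4 children = 64 calls
At depth 4: each of 64 parents calls flatten on 4 children = 256 calls
Total: 1 + 4 + 16 + 64 + 256 = 341

341


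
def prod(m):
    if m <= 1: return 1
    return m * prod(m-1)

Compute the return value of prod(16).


prod(16)
= 16 * prod(15)
= 16 * 15 * prod(14)
= 16 * 15 * 14 * prod(13)
= 16 * 15 * 14 * 13 * prod(12)
= 16 * 15 * 14 * 13 * 12 * prod(11)
= 16 * 15 * 14 * 13 * 12 * 11 * prod(10)
= 16 * 15 * 14 * 13 * 12 * 11 * 10 * prod(9)
= 16 * 15 * 14 * 13 * 12 * 11 * 10 * 9 * prod(8)
= 16 * 15 * 14 * 13 * 12 * 11 * 10 * 9 * 8 * prod(7)
= 16 * 15 * 14 * 13 * 12 * 11 * 10 * 9 * 8 * 7 * prod(6)
= 16 * 15 * 14 * 13 * 12 * 11 * 10 * 9 * 8 * 7 * 6 * prod(5)
= 16 * 15 * 14 * 13 * 12 * 11 * 10 * 9 * 8 * 7 * 6 * 5 * prod(4)
= 16 * 15 * 14 * 13 * 12 * 11 * 10 * 9 * 8 * 7 * 6 * 5 * 4 * prod(3)
= 16 * 15 * 14 * 13 * 12 * 11 * 10 * 9 * 8 * 7 * 6 * 5 * 4 * 3 * prod(2)
= 16 * 15 * 14 * 13 * 12 * 11 * 10 * 9 * 8 * 7 * 6 * 5 * 4 * 3 * 2 * prod(1)
= 16 * 15 * 14 * 13 * 12 * 11 * 10 * 9 * 8 * 7 * 6 * 5 * 4 * 3 * 2 * 1
= 20922789888000

20922789888000


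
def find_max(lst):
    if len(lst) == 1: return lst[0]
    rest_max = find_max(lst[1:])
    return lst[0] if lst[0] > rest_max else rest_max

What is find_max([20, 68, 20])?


find_max([20, 68, 20]): compare 20 with find_max([68, 20])
find_max([68, 20]): compare 68 with find_max([20])
find_max([20]) = 20  (base case)
Compare 68 with 20 -> 68
Compare 20 with 68 -> 68

68


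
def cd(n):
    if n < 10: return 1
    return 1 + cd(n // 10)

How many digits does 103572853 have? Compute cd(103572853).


cd(103572853) = 1 + cd(10357285)
cd(10357285) = 1 + cd(1035728)
cd(1035728) = 1 + cd(103572)
cd(103572) = 1 + cd(10357)
cd(10357) = 1 + cd(1035)
cd(1035) = 1 + cd(103)
cd(103) = 1 + cd(10)
cd(10) = 1 + cd(1)
cd(1) = 1  (base case: 1 < 10)
Unwinding: 1 + 1 + 1 + 1 + 1 + 1 + 1 + 1 + 1 = 9

9


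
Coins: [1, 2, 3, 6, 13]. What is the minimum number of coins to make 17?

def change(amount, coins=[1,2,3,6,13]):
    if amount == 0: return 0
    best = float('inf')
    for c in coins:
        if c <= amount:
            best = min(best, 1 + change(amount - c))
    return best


Building up with DP:
change(0) = 0
change(1) = min(1+change(0)=1+0=1) = 1
change(2) = min(1+change(1)=1+1=2, 1+change(0)=1+0=1) = 1
change(3) = min(1+change(2)=1+1=2, 1+change(1)=1+1=2, 1+change(0)=1+0=1) = 1
change(4) = min(1+change(3)=1+1=2, 1+change(2)=1+1=2, 1+change(1)=1+1=2) = 2
change(5) = min(1+change(4)=1+2=3, 1+change(3)=1+1=2, 1+change(2)=1+1=2) = 2
change(6) = min(1+change(5)=1+2=3, 1+change(4)=1+2=3, 1+change(3)=1+1=2, 1+change(0)=1+0=1) = 1
change(7) = min(1+change(6)=1+1=2, 1+change(5)=1+2=3, 1+change(4)=1+2=3, 1+change(1)=1+1=2) = 2
change(8) = min(1+change(7)=1+2=3, 1+change(6)=1+1=2, 1+change(5)=1+2=3, 1+change(2)=1+1=2) = 2
change(9) = min(1+change(8)=1+2=3, 1+change(7)=1+2=3, 1+change(6)=1+1=2, 1+change(3)=1+1=2) = 2
change(10) = min(1+change(9)=1+2=3, 1+change(8)=1+2=3, 1+change(7)=1+2=3, 1+change(4)=1+2=3) = 3
change(11) = min(1+change(10)=1+3=4, 1+change(9)=1+2=3, 1+change(8)=1+2=3, 1+change(5)=1+2=3) = 3
change(12) = min(1+change(11)=1+3=4, 1+change(10)=1+3=4, 1+change(9)=1+2=3, 1+change(6)=1+1=2) = 2
change(13) = min(1+change(12)=1+2=3, 1+change(11)=1+3=4, 1+change(10)=1+3=4, 1+change(7)=1+2=3, 1+change(0)=1+0=1) = 1
change(14) = min(1+change(13)=1+1=2, 1+change(12)=1+2=3, 1+change(11)=1+3=4, 1+change(8)=1+2=3, 1+change(1)=1+1=2) = 2
change(15) = min(1+change(14)=1+2=3, 1+change(13)=1+1=2, 1+change(12)=1+2=3, 1+change(9)=1+2=3, 1+change(2)=1+1=2) = 2
change(16) = min(1+change(15)=1+2=3, 1+change(14)=1+2=3, 1+change(13)=1+1=2, 1+change(10)=1+3=4, 1+change(3)=1+1=2) = 2
change(17) = min(1+change(16)=1+2=3, 1+change(15)=1+2=3, 1+change(14)=1+2=3, 1+change(11)=1+3=4, 1+change(4)=1+2=3) = 3

3
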